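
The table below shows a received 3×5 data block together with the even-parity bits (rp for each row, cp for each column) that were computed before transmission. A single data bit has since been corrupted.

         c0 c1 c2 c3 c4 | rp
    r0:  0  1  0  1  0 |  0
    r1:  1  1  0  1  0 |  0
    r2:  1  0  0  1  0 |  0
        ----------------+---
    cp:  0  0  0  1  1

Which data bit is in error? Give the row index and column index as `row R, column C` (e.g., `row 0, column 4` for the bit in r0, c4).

row 1, column 4

Recompute each row's even parity and compare to rp:
  r0: data parity 0, sent rp 0 → ok
  r1: data parity 1, sent rp 0 → mismatch
  r2: data parity 0, sent rp 0 → ok
Recompute each column's even parity and compare to cp:
  c0: data parity 0, sent cp 0 → ok
  c1: data parity 0, sent cp 0 → ok
  c2: data parity 0, sent cp 0 → ok
  c3: data parity 1, sent cp 1 → ok
  c4: data parity 0, sent cp 1 → mismatch
Exactly one row (r1) and one column (c4) fail → the flipped bit is at their intersection.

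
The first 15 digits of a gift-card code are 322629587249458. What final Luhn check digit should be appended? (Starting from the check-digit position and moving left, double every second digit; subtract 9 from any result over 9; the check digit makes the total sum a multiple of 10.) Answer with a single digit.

6

Partial digits right→left: 8 5 4 9 4 2 7 8 5 9 2 6 2 2 3
Double every second digit counting from the check-digit position (so the 1st, 3rd, 5th, ... of the partial from the right).
  doubled (with −9 where >9): 7 8 8 5 1 4 4 6 → sum 43
  kept as-is: 5 9 2 8 9 6 2 → sum 41
Total = 43 + 41 = 84.
Check digit = (10 − (84 mod 10)) mod 10 = 6.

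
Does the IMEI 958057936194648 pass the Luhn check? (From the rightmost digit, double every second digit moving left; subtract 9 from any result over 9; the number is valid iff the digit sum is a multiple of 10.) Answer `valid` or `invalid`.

From the right, keep odd positions and double even positions (subtract 9 from any doubled value over 9):
  doubled (positions 2,4,...): 8 8 2 6 5 0 1 → sum 30
  kept (positions 1,3,...): 8 6 9 6 9 5 8 9 → sum 60
Total = 90.
90 mod 10 = 0, so the number is valid.

valid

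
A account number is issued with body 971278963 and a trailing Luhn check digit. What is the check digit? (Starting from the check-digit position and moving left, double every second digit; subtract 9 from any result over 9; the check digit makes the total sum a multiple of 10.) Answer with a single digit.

Partial digits right→left: 3 6 9 8 7 2 1 7 9
Double every second digit counting from the check-digit position (so the 1st, 3rd, 5th, ... of the partial from the right).
  doubled (with −9 where >9): 6 9 5 2 9 → sum 31
  kept as-is: 6 8 2 7 → sum 23
Total = 31 + 23 = 54.
Check digit = (10 − (54 mod 10)) mod 10 = 6.

6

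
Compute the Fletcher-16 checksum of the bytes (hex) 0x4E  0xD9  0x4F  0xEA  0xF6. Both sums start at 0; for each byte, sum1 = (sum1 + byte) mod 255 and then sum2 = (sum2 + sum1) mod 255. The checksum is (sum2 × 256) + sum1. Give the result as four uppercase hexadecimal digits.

A959

Running sums (mod 255):
  after byte 0 (0x4E): sum1=78, sum2=78
  after byte 1 (0xD9): sum1=40, sum2=118
  after byte 2 (0x4F): sum1=119, sum2=237
  after byte 3 (0xEA): sum1=98, sum2=80
  after byte 4 (0xF6): sum1=89, sum2=169
Checksum = sum2·256 + sum1 = 169·256 + 89 = 43353 = 0xA959.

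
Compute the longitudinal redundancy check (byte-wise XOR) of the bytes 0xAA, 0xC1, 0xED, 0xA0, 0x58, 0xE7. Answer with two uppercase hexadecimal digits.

99

XOR the bytes together:
  start with 0xAA
  0xAA ⊕ 0xC1 = 0x6B
  0x6B ⊕ 0xED = 0x86
  0x86 ⊕ 0xA0 = 0x26
  0x26 ⊕ 0x58 = 0x7E
  0x7E ⊕ 0xE7 = 0x99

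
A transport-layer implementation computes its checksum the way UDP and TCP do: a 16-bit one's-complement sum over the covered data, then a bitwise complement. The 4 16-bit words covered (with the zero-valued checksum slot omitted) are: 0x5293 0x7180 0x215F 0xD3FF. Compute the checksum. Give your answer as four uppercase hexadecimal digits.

One's-complement addition (fold any carry out of bit 15 back into bit 0):
  0x5293 + 0x7180 = 0x0C413
  0xC413 + 0x215F = 0x0E572
  0xE572 + 0xD3FF = 0x1B971 → wrap carry → 0xB972
One's-complement sum = 0xB972.
Checksum = ~0xB972 & 0xFFFF = 0x468D.

468D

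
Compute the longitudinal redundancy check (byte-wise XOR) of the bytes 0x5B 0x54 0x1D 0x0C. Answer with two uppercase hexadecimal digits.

XOR the bytes together:
  start with 0x5B
  0x5B ⊕ 0x54 = 0x0F
  0x0F ⊕ 0x1D = 0x12
  0x12 ⊕ 0x0C = 0x1E

1E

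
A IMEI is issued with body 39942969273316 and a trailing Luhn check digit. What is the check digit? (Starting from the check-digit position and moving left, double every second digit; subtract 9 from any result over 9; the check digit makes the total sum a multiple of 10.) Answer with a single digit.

5

Partial digits right→left: 6 1 3 3 7 2 9 6 9 2 4 9 9 3
Double every second digit counting from the check-digit position (so the 1st, 3rd, 5th, ... of the partial from the right).
  doubled (with −9 where >9): 3 6 5 9 9 8 9 → sum 49
  kept as-is: 1 3 2 6 2 9 3 → sum 26
Total = 49 + 26 = 75.
Check digit = (10 − (75 mod 10)) mod 10 = 5.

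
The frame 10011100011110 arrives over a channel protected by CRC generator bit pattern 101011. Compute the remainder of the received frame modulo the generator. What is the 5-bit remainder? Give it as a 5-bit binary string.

Modulo-2 division of 10011100011110 by 101011:
  pos 0: 100111 XOR 101011 = 001100
  pos 2: 110000 XOR 101011 = 011011
  pos 3: 110110 XOR 101011 = 011101
  pos 4: 111011 XOR 101011 = 010000
  pos 5: 100001 XOR 101011 = 001010
  pos 7: 101011 XOR 101011 = 000000
Remainder = 00000 (zero — the frame passes the CRC check).

00000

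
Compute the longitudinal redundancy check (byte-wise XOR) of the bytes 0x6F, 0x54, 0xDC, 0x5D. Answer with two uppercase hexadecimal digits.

BA

XOR the bytes together:
  start with 0x6F
  0x6F ⊕ 0x54 = 0x3B
  0x3B ⊕ 0xDC = 0xE7
  0xE7 ⊕ 0x5D = 0xBA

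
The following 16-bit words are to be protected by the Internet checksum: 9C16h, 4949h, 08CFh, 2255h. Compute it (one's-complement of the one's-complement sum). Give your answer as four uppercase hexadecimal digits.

EF7B

One's-complement addition (fold any carry out of bit 15 back into bit 0):
  0x9C16 + 0x4949 = 0x0E55F
  0xE55F + 0x08CF = 0x0EE2E
  0xEE2E + 0x2255 = 0x11083 → wrap carry → 0x1084
One's-complement sum = 0x1084.
Checksum = ~0x1084 & 0xFFFF = 0xEF7B.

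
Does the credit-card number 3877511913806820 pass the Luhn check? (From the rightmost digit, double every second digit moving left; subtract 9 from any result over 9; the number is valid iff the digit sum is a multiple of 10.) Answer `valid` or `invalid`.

invalid

From the right, keep odd positions and double even positions (subtract 9 from any doubled value over 9):
  doubled (positions 2,4,...): 4 3 7 2 2 1 5 6 → sum 30
  kept (positions 1,3,...): 0 8 0 3 9 1 7 8 → sum 36
Total = 66.
66 mod 10 = 6, so the number is invalid.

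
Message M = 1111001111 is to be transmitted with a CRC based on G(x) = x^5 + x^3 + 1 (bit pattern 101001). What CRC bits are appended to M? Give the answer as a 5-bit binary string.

Append 5 zeros: 111100111100000. Divide by 101001 (XOR where the leading bit is 1):
  pos 0: 111100 XOR 101001 = 010101
  pos 1: 101011 XOR 101001 = 000010
  pos 5: 101110 XOR 101001 = 000111
  pos 8: 111000 XOR 101001 = 010001
  pos 9: 100010 XOR 101001 = 001011
Remainder (last 5 bits) = 01011. This is the CRC / FCS.

01011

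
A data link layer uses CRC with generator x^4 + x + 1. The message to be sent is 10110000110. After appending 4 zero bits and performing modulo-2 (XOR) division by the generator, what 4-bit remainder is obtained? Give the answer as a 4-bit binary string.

Append 4 zeros: 101100001100000. Divide by 10011 (XOR where the leading bit is 1):
  pos 0: 10110 XOR 10011 = 00101
  pos 2: 10100 XOR 10011 = 00111
  pos 4: 11101 XOR 10011 = 01110
  pos 5: 11101 XOR 10011 = 01110
  pos 6: 11100 XOR 10011 = 01111
  pos 7: 11110 XOR 10011 = 01101
  pos 8: 11010 XOR 10011 = 01001
  pos 9: 10010 XOR 10011 = 00001
Remainder (last 4 bits) = 0010. This is the CRC / FCS.

0010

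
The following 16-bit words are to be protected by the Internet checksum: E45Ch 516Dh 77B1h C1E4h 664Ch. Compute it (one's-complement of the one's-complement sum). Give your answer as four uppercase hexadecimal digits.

2A53

One's-complement addition (fold any carry out of bit 15 back into bit 0):
  0xE45C + 0x516D = 0x135C9 → wrap carry → 0x35CA
  0x35CA + 0x77B1 = 0x0AD7B
  0xAD7B + 0xC1E4 = 0x16F5F → wrap carry → 0x6F60
  0x6F60 + 0x664C = 0x0D5AC
One's-complement sum = 0xD5AC.
Checksum = ~0xD5AC & 0xFFFF = 0x2A53.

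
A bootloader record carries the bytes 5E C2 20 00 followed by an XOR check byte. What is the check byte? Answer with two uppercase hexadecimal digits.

XOR the bytes together:
  start with 0x5E
  0x5E ⊕ 0xC2 = 0x9C
  0x9C ⊕ 0x20 = 0xBC
  0xBC ⊕ 0x00 = 0xBC

BC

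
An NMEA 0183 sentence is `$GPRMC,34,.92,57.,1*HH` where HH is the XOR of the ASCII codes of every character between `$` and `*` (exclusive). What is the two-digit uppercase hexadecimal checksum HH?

74

XOR the ASCII codes of the payload characters:
  'G' = 0x47 → acc = 0x47
  'P' = 0x50 → acc = 0x17
  'R' = 0x52 → acc = 0x45
  'M' = 0x4D → acc = 0x08
  'C' = 0x43 → acc = 0x4B
  ',' = 0x2C → acc = 0x67
  '3' = 0x33 → acc = 0x54
  '4' = 0x34 → acc = 0x60
  ',' = 0x2C → acc = 0x4C
  '.' = 0x2E → acc = 0x62
  '9' = 0x39 → acc = 0x5B
  '2' = 0x32 → acc = 0x69
  ',' = 0x2C → acc = 0x45
  '5' = 0x35 → acc = 0x70
  '7' = 0x37 → acc = 0x47
  '.' = 0x2E → acc = 0x69
  ',' = 0x2C → acc = 0x45
  '1' = 0x31 → acc = 0x74
Checksum = 0x74.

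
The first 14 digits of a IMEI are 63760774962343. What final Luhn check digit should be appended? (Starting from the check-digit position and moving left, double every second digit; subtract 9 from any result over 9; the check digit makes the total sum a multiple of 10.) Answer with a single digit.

Partial digits right→left: 3 4 3 2 6 9 4 7 7 0 6 7 3 6
Double every second digit counting from the check-digit position (so the 1st, 3rd, 5th, ... of the partial from the right).
  doubled (with −9 where >9): 6 6 3 8 5 3 6 → sum 37
  kept as-is: 4 2 9 7 0 7 6 → sum 35
Total = 37 + 35 = 72.
Check digit = (10 − (72 mod 10)) mod 10 = 8.

8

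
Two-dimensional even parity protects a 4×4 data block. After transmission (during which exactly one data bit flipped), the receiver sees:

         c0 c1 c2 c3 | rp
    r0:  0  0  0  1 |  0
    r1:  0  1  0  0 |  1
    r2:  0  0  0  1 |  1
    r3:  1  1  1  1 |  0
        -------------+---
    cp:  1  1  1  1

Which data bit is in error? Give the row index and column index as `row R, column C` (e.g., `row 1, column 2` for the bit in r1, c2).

row 0, column 1

Recompute each row's even parity and compare to rp:
  r0: data parity 1, sent rp 0 → mismatch
  r1: data parity 1, sent rp 1 → ok
  r2: data parity 1, sent rp 1 → ok
  r3: data parity 0, sent rp 0 → ok
Recompute each column's even parity and compare to cp:
  c0: data parity 1, sent cp 1 → ok
  c1: data parity 0, sent cp 1 → mismatch
  c2: data parity 1, sent cp 1 → ok
  c3: data parity 1, sent cp 1 → ok
Exactly one row (r0) and one column (c1) fail → the flipped bit is at their intersection.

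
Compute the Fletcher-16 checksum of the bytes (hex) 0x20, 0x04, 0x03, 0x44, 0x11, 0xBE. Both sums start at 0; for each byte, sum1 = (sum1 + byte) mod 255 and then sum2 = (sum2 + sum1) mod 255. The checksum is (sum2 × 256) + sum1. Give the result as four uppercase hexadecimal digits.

Running sums (mod 255):
  after byte 0 (0x20): sum1=32, sum2=32
  after byte 1 (0x04): sum1=36, sum2=68
  after byte 2 (0x03): sum1=39, sum2=107
  after byte 3 (0x44): sum1=107, sum2=214
  after byte 4 (0x11): sum1=124, sum2=83
  after byte 5 (0xBE): sum1=59, sum2=142
Checksum = sum2·256 + sum1 = 142·256 + 59 = 36411 = 0x8E3B.

8E3B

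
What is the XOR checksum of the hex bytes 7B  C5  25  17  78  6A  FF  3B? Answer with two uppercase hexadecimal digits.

5A

XOR the bytes together:
  start with 0x7B
  0x7B ⊕ 0xC5 = 0xBE
  0xBE ⊕ 0x25 = 0x9B
  0x9B ⊕ 0x17 = 0x8C
  0x8C ⊕ 0x78 = 0xF4
  0xF4 ⊕ 0x6A = 0x9E
  0x9E ⊕ 0xFF = 0x61
  0x61 ⊕ 0x3B = 0x5A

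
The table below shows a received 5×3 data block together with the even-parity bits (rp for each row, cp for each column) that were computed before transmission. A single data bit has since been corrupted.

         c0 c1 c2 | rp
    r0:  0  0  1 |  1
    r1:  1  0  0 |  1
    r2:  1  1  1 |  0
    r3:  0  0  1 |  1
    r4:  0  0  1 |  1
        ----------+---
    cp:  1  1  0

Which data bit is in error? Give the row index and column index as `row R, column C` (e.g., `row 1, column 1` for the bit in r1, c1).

row 2, column 0

Recompute each row's even parity and compare to rp:
  r0: data parity 1, sent rp 1 → ok
  r1: data parity 1, sent rp 1 → ok
  r2: data parity 1, sent rp 0 → mismatch
  r3: data parity 1, sent rp 1 → ok
  r4: data parity 1, sent rp 1 → ok
Recompute each column's even parity and compare to cp:
  c0: data parity 0, sent cp 1 → mismatch
  c1: data parity 1, sent cp 1 → ok
  c2: data parity 0, sent cp 0 → ok
Exactly one row (r2) and one column (c0) fail → the flipped bit is at their intersection.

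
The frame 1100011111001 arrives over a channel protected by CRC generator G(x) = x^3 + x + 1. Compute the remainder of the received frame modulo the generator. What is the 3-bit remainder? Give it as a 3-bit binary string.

110

Modulo-2 division of 1100011111001 by 1011:
  pos 0: 1100 XOR 1011 = 0111
  pos 1: 1110 XOR 1011 = 0101
  pos 2: 1011 XOR 1011 = 0000
  pos 6: 1111 XOR 1011 = 0100
  pos 7: 1000 XOR 1011 = 0011
  pos 9: 1101 XOR 1011 = 0110
Remainder = 110 (nonzero — an error is detected).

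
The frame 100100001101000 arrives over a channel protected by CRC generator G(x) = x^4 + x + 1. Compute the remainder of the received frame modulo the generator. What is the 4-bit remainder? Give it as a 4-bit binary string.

0101

Modulo-2 division of 100100001101000 by 10011:
  pos 0: 10010 XOR 10011 = 00001
  pos 4: 10001 XOR 10011 = 00010
  pos 7: 10101 XOR 10011 = 00110
  pos 9: 11000 XOR 10011 = 01011
  pos 10: 10110 XOR 10011 = 00101
Remainder = 0101 (nonzero — an error is detected).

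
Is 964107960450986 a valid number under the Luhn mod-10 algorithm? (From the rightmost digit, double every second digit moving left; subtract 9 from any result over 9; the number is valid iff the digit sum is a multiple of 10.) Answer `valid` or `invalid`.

From the right, keep odd positions and double even positions (subtract 9 from any doubled value over 9):
  doubled (positions 2,4,...): 7 0 8 3 5 2 3 → sum 28
  kept (positions 1,3,...): 6 9 5 0 9 0 4 9 → sum 42
Total = 70.
70 mod 10 = 0, so the number is valid.

valid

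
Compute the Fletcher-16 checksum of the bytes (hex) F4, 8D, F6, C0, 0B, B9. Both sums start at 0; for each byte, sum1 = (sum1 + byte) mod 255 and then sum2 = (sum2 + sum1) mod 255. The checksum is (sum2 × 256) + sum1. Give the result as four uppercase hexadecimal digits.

Running sums (mod 255):
  after byte 0 (F4): sum1=244, sum2=244
  after byte 1 (8D): sum1=130, sum2=119
  after byte 2 (F6): sum1=121, sum2=240
  after byte 3 (C0): sum1=58, sum2=43
  after byte 4 (0B): sum1=69, sum2=112
  after byte 5 (B9): sum1=254, sum2=111
Checksum = sum2·256 + sum1 = 111·256 + 254 = 28670 = 0x6FFE.

6FFE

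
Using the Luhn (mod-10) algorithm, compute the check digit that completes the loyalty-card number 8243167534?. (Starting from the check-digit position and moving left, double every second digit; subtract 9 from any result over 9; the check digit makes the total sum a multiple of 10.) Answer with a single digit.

Partial digits right→left: 4 3 5 7 6 1 3 4 2 8
Double every second digit counting from the check-digit position (so the 1st, 3rd, 5th, ... of the partial from the right).
  doubled (with −9 where >9): 8 1 3 6 4 → sum 22
  kept as-is: 3 7 1 4 8 → sum 23
Total = 22 + 23 = 45.
Check digit = (10 − (45 mod 10)) mod 10 = 5.

5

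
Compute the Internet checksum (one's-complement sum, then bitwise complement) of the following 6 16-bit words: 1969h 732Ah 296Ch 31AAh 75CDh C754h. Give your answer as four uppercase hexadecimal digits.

One's-complement addition (fold any carry out of bit 15 back into bit 0):
  0x1969 + 0x732A = 0x08C93
  0x8C93 + 0x296C = 0x0B5FF
  0xB5FF + 0x31AA = 0x0E7A9
  0xE7A9 + 0x75CD = 0x15D76 → wrap carry → 0x5D77
  0x5D77 + 0xC754 = 0x124CB → wrap carry → 0x24CC
One's-complement sum = 0x24CC.
Checksum = ~0x24CC & 0xFFFF = 0xDB33.

DB33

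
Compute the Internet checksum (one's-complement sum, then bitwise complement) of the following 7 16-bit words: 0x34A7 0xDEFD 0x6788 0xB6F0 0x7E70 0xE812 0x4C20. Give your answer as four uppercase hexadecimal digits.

One's-complement addition (fold any carry out of bit 15 back into bit 0):
  0x34A7 + 0xDEFD = 0x113A4 → wrap carry → 0x13A5
  0x13A5 + 0x6788 = 0x07B2D
  0x7B2D + 0xB6F0 = 0x1321D → wrap carry → 0x321E
  0x321E + 0x7E70 = 0x0B08E
  0xB08E + 0xE812 = 0x198A0 → wrap carry → 0x98A1
  0x98A1 + 0x4C20 = 0x0E4C1
One's-complement sum = 0xE4C1.
Checksum = ~0xE4C1 & 0xFFFF = 0x1B3E.

1B3E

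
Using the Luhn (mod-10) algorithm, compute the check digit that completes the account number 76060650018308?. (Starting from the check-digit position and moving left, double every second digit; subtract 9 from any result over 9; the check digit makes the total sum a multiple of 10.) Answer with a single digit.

6

Partial digits right→left: 8 0 3 8 1 0 0 5 6 0 6 0 6 7
Double every second digit counting from the check-digit position (so the 1st, 3rd, 5th, ... of the partial from the right).
  doubled (with −9 where >9): 7 6 2 0 3 3 3 → sum 24
  kept as-is: 0 8 0 5 0 0 7 → sum 20
Total = 24 + 20 = 44.
Check digit = (10 − (44 mod 10)) mod 10 = 6.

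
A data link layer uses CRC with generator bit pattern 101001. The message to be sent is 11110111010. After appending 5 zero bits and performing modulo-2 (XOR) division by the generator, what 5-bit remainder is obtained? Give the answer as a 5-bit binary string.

01000

Append 5 zeros: 1111011101000000. Divide by 101001 (XOR where the leading bit is 1):
  pos 0: 111101 XOR 101001 = 010100
  pos 1: 101001 XOR 101001 = 000000
  pos 7: 101000 XOR 101001 = 000001
Remainder (last 5 bits) = 01000. This is the CRC / FCS.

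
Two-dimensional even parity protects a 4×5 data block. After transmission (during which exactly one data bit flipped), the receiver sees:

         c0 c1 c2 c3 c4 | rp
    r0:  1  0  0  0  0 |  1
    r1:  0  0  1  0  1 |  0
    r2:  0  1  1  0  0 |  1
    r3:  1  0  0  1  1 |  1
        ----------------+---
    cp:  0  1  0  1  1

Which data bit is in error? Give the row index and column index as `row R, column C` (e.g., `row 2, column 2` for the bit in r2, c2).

Recompute each row's even parity and compare to rp:
  r0: data parity 1, sent rp 1 → ok
  r1: data parity 0, sent rp 0 → ok
  r2: data parity 0, sent rp 1 → mismatch
  r3: data parity 1, sent rp 1 → ok
Recompute each column's even parity and compare to cp:
  c0: data parity 0, sent cp 0 → ok
  c1: data parity 1, sent cp 1 → ok
  c2: data parity 0, sent cp 0 → ok
  c3: data parity 1, sent cp 1 → ok
  c4: data parity 0, sent cp 1 → mismatch
Exactly one row (r2) and one column (c4) fail → the flipped bit is at their intersection.

row 2, column 4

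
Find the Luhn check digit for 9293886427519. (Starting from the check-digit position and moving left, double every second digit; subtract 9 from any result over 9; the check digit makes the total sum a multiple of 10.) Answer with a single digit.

Partial digits right→left: 9 1 5 7 2 4 6 8 8 3 9 2 9
Double every second digit counting from the check-digit position (so the 1st, 3rd, 5th, ... of the partial from the right).
  doubled (with −9 where >9): 9 1 4 3 7 9 9 → sum 42
  kept as-is: 1 7 4 8 3 2 → sum 25
Total = 42 + 25 = 67.
Check digit = (10 − (67 mod 10)) mod 10 = 3.

3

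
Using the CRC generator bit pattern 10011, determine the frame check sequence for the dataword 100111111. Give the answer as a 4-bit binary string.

Append 4 zeros: 1001111110000. Divide by 10011 (XOR where the leading bit is 1):
  pos 0: 10011 XOR 10011 = 00000
  pos 5: 11110 XOR 10011 = 01101
  pos 6: 11010 XOR 10011 = 01001
  pos 7: 10010 XOR 10011 = 00001
Remainder (last 4 bits) = 0010. This is the CRC / FCS.

0010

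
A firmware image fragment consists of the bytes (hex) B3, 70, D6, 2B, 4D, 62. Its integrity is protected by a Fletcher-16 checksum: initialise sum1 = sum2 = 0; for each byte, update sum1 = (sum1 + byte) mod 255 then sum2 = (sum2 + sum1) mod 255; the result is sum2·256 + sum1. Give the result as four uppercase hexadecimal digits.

42D5

Running sums (mod 255):
  after byte 0 (B3): sum1=179, sum2=179
  after byte 1 (70): sum1=36, sum2=215
  after byte 2 (D6): sum1=250, sum2=210
  after byte 3 (2B): sum1=38, sum2=248
  after byte 4 (4D): sum1=115, sum2=108
  after byte 5 (62): sum1=213, sum2=66
Checksum = sum2·256 + sum1 = 66·256 + 213 = 17109 = 0x42D5.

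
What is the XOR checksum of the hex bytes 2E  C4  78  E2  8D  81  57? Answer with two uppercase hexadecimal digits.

2B

XOR the bytes together:
  start with 0x2E
  0x2E ⊕ 0xC4 = 0xEA
  0xEA ⊕ 0x78 = 0x92
  0x92 ⊕ 0xE2 = 0x70
  0x70 ⊕ 0x8D = 0xFD
  0xFD ⊕ 0x81 = 0x7C
  0x7C ⊕ 0x57 = 0x2B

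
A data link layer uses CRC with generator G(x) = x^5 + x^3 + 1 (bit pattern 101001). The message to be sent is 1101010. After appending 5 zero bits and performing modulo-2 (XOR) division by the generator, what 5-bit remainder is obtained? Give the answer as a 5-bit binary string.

Append 5 zeros: 110101000000. Divide by 101001 (XOR where the leading bit is 1):
  pos 0: 110101 XOR 101001 = 011100
  pos 1: 111000 XOR 101001 = 010001
  pos 2: 100010 XOR 101001 = 001011
  pos 4: 101100 XOR 101001 = 000101
Remainder (last 5 bits) = 10100. This is the CRC / FCS.

10100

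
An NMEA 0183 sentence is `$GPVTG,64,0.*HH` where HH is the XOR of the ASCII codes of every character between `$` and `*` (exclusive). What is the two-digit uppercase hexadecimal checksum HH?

XOR the ASCII codes of the payload characters:
  'G' = 0x47 → acc = 0x47
  'P' = 0x50 → acc = 0x17
  'V' = 0x56 → acc = 0x41
  'T' = 0x54 → acc = 0x15
  'G' = 0x47 → acc = 0x52
  ',' = 0x2C → acc = 0x7E
  '6' = 0x36 → acc = 0x48
  '4' = 0x34 → acc = 0x7C
  ',' = 0x2C → acc = 0x50
  '0' = 0x30 → acc = 0x60
  '.' = 0x2E → acc = 0x4E
Checksum = 0x4E.

4E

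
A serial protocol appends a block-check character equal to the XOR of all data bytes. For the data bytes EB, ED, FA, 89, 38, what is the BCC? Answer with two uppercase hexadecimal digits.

4D

XOR the bytes together:
  start with 0xEB
  0xEB ⊕ 0xED = 0x06
  0x06 ⊕ 0xFA = 0xFC
  0xFC ⊕ 0x89 = 0x75
  0x75 ⊕ 0x38 = 0x4D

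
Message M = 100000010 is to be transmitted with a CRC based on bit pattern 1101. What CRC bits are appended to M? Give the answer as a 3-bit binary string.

Append 3 zeros: 100000010000. Divide by 1101 (XOR where the leading bit is 1):
  pos 0: 1000 XOR 1101 = 0101
  pos 1: 1010 XOR 1101 = 0111
  pos 2: 1110 XOR 1101 = 0011
  pos 4: 1101 XOR 1101 = 0000
Remainder (last 3 bits) = 000. This is the CRC / FCS.

000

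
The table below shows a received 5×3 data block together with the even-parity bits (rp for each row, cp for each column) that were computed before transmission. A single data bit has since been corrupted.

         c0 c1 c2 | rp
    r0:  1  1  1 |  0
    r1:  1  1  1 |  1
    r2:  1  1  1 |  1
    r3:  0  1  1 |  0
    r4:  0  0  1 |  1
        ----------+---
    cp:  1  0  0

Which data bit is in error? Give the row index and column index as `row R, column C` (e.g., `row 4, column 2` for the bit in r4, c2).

row 0, column 2

Recompute each row's even parity and compare to rp:
  r0: data parity 1, sent rp 0 → mismatch
  r1: data parity 1, sent rp 1 → ok
  r2: data parity 1, sent rp 1 → ok
  r3: data parity 0, sent rp 0 → ok
  r4: data parity 1, sent rp 1 → ok
Recompute each column's even parity and compare to cp:
  c0: data parity 1, sent cp 1 → ok
  c1: data parity 0, sent cp 0 → ok
  c2: data parity 1, sent cp 0 → mismatch
Exactly one row (r0) and one column (c2) fail → the flipped bit is at their intersection.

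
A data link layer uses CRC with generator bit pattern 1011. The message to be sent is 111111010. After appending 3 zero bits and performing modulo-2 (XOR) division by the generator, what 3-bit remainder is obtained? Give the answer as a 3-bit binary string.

Append 3 zeros: 111111010000. Divide by 1011 (XOR where the leading bit is 1):
  pos 0: 1111 XOR 1011 = 0100
  pos 1: 1001 XOR 1011 = 0010
  pos 3: 1010 XOR 1011 = 0001
  pos 6: 1100 XOR 1011 = 0111
  pos 7: 1110 XOR 1011 = 0101
  pos 8: 1010 XOR 1011 = 0001
Remainder (last 3 bits) = 001. This is the CRC / FCS.

001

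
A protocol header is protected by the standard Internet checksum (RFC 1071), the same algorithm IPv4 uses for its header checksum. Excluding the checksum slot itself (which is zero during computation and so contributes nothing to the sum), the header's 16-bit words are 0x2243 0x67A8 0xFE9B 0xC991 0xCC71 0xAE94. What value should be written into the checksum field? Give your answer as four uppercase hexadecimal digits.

One's-complement addition (fold any carry out of bit 15 back into bit 0):
  0x2243 + 0x67A8 = 0x089EB
  0x89EB + 0xFE9B = 0x18886 → wrap carry → 0x8887
  0x8887 + 0xC991 = 0x15218 → wrap carry → 0x5219
  0x5219 + 0xCC71 = 0x11E8A → wrap carry → 0x1E8B
  0x1E8B + 0xAE94 = 0x0CD1F
One's-complement sum = 0xCD1F.
Checksum = ~0xCD1F & 0xFFFF = 0x32E0.

32E0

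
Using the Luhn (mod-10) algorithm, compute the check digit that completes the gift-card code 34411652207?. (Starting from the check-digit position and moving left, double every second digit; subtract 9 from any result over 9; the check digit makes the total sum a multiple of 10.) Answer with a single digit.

Partial digits right→left: 7 0 2 2 5 6 1 1 4 4 3
Double every second digit counting from the check-digit position (so the 1st, 3rd, 5th, ... of the partial from the right).
  doubled (with −9 where >9): 5 4 1 2 8 6 → sum 26
  kept as-is: 0 2 6 1 4 → sum 13
Total = 26 + 13 = 39.
Check digit = (10 − (39 mod 10)) mod 10 = 1.

1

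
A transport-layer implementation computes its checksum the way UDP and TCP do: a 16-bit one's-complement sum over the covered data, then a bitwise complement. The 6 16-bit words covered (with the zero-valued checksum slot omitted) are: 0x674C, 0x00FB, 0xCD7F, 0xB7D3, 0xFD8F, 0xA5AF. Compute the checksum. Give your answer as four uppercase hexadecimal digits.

One's-complement addition (fold any carry out of bit 15 back into bit 0):
  0x674C + 0x00FB = 0x06847
  0x6847 + 0xCD7F = 0x135C6 → wrap carry → 0x35C7
  0x35C7 + 0xB7D3 = 0x0ED9A
  0xED9A + 0xFD8F = 0x1EB29 → wrap carry → 0xEB2A
  0xEB2A + 0xA5AF = 0x190D9 → wrap carry → 0x90DA
One's-complement sum = 0x90DA.
Checksum = ~0x90DA & 0xFFFF = 0x6F25.

6F25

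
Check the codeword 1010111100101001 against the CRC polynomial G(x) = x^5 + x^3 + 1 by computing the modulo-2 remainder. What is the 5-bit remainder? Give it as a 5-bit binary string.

Modulo-2 division of 1010111100101001 by 101001:
  pos 0: 101011 XOR 101001 = 000010
  pos 4: 101100 XOR 101001 = 000101
  pos 7: 101101 XOR 101001 = 000100
  pos 10: 100001 XOR 101001 = 001000
Remainder = 01000 (nonzero — an error is detected).

01000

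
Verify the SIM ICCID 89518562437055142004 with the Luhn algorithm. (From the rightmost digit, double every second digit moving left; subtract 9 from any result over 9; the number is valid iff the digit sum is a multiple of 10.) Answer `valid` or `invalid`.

From the right, keep odd positions and double even positions (subtract 9 from any doubled value over 9):
  doubled (positions 2,4,...): 0 4 2 1 5 8 3 7 1 7 → sum 38
  kept (positions 1,3,...): 4 0 4 5 0 3 2 5 1 9 → sum 33
Total = 71.
71 mod 10 = 1, so the number is invalid.

invalid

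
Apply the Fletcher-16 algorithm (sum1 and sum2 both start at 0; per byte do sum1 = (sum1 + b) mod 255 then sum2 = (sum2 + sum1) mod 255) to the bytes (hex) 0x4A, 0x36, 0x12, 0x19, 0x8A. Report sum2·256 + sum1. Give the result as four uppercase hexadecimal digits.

3F36

Running sums (mod 255):
  after byte 0 (0x4A): sum1=74, sum2=74
  after byte 1 (0x36): sum1=128, sum2=202
  after byte 2 (0x12): sum1=146, sum2=93
  after byte 3 (0x19): sum1=171, sum2=9
  after byte 4 (0x8A): sum1=54, sum2=63
Checksum = sum2·256 + sum1 = 63·256 + 54 = 16182 = 0x3F36.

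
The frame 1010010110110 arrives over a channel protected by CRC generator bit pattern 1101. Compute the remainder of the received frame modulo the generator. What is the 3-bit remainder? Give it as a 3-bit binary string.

Modulo-2 division of 1010010110110 by 1101:
  pos 0: 1010 XOR 1101 = 0111
  pos 1: 1110 XOR 1101 = 0011
  pos 3: 1110 XOR 1101 = 0011
  pos 5: 1111 XOR 1101 = 0010
  pos 7: 1001 XOR 1101 = 0100
  pos 8: 1001 XOR 1101 = 0100
  pos 9: 1000 XOR 1101 = 0101
Remainder = 101 (nonzero — an error is detected).

101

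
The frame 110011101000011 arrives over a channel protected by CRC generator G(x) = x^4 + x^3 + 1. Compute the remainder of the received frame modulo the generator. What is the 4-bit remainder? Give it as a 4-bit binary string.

0111

Modulo-2 division of 110011101000011 by 11001:
  pos 0: 11001 XOR 11001 = 00000
  pos 5: 11010 XOR 11001 = 00011
  pos 8: 11000 XOR 11001 = 00001
Remainder = 0111 (nonzero — an error is detected).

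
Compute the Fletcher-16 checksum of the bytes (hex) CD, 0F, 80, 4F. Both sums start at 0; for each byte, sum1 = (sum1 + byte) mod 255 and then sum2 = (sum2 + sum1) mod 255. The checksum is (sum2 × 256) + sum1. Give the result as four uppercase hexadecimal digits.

B4AC

Running sums (mod 255):
  after byte 0 (CD): sum1=205, sum2=205
  after byte 1 (0F): sum1=220, sum2=170
  after byte 2 (80): sum1=93, sum2=8
  after byte 3 (4F): sum1=172, sum2=180
Checksum = sum2·256 + sum1 = 180·256 + 172 = 46252 = 0xB4AC.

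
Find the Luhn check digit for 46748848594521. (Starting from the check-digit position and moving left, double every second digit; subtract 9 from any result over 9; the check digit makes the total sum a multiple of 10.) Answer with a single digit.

9

Partial digits right→left: 1 2 5 4 9 5 8 4 8 8 4 7 6 4
Double every second digit counting from the check-digit position (so the 1st, 3rd, 5th, ... of the partial from the right).
  doubled (with −9 where >9): 2 1 9 7 7 8 3 → sum 37
  kept as-is: 2 4 5 4 8 7 4 → sum 34
Total = 37 + 34 = 71.
Check digit = (10 − (71 mod 10)) mod 10 = 9.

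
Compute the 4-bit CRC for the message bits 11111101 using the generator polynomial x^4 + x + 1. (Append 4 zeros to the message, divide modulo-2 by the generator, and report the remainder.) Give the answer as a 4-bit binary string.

0010

Append 4 zeros: 111111010000. Divide by 10011 (XOR where the leading bit is 1):
  pos 0: 11111 XOR 10011 = 01100
  pos 1: 11001 XOR 10011 = 01010
  pos 2: 10100 XOR 10011 = 00111
  pos 4: 11110 XOR 10011 = 01101
  pos 5: 11010 XOR 10011 = 01001
  pos 6: 10010 XOR 10011 = 00001
Remainder (last 4 bits) = 0010. This is the CRC / FCS.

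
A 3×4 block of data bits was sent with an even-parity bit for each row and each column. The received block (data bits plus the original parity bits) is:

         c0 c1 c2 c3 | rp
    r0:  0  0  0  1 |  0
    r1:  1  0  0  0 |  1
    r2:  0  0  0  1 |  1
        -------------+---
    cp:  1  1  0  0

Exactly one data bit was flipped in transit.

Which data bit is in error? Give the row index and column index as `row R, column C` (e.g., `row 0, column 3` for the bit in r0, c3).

Recompute each row's even parity and compare to rp:
  r0: data parity 1, sent rp 0 → mismatch
  r1: data parity 1, sent rp 1 → ok
  r2: data parity 1, sent rp 1 → ok
Recompute each column's even parity and compare to cp:
  c0: data parity 1, sent cp 1 → ok
  c1: data parity 0, sent cp 1 → mismatch
  c2: data parity 0, sent cp 0 → ok
  c3: data parity 0, sent cp 0 → ok
Exactly one row (r0) and one column (c1) fail → the flipped bit is at their intersection.

row 0, column 1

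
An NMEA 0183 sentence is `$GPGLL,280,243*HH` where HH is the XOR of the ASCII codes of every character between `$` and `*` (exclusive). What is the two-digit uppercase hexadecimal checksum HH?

XOR the ASCII codes of the payload characters:
  'G' = 0x47 → acc = 0x47
  'P' = 0x50 → acc = 0x17
  'G' = 0x47 → acc = 0x50
  'L' = 0x4C → acc = 0x1C
  'L' = 0x4C → acc = 0x50
  ',' = 0x2C → acc = 0x7C
  '2' = 0x32 → acc = 0x4E
  '8' = 0x38 → acc = 0x76
  '0' = 0x30 → acc = 0x46
  ',' = 0x2C → acc = 0x6A
  '2' = 0x32 → acc = 0x58
  '4' = 0x34 → acc = 0x6C
  '3' = 0x33 → acc = 0x5F
Checksum = 0x5F.

5F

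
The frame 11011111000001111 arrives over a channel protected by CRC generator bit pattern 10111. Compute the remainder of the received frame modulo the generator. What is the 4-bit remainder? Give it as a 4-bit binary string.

Modulo-2 division of 11011111000001111 by 10111:
  pos 0: 11011 XOR 10111 = 01100
  pos 1: 11001 XOR 10111 = 01110
  pos 2: 11101 XOR 10111 = 01010
  pos 3: 10101 XOR 10111 = 00010
  pos 6: 10000 XOR 10111 = 00111
  pos 8: 11100 XOR 10111 = 01011
  pos 9: 10111 XOR 10111 = 00000
Remainder = 0111 (nonzero — an error is detected).

0111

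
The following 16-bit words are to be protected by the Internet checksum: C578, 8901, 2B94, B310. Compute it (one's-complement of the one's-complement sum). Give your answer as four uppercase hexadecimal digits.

One's-complement addition (fold any carry out of bit 15 back into bit 0):
  0xC578 + 0x8901 = 0x14E79 → wrap carry → 0x4E7A
  0x4E7A + 0x2B94 = 0x07A0E
  0x7A0E + 0xB310 = 0x12D1E → wrap carry → 0x2D1F
One's-complement sum = 0x2D1F.
Checksum = ~0x2D1F & 0xFFFF = 0xD2E0.

D2E0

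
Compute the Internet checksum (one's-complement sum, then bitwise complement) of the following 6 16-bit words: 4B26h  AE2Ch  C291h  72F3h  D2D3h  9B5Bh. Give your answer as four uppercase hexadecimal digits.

One's-complement addition (fold any carry out of bit 15 back into bit 0):
  0x4B26 + 0xAE2C = 0x0F952
  0xF952 + 0xC291 = 0x1BBE3 → wrap carry → 0xBBE4
  0xBBE4 + 0x72F3 = 0x12ED7 → wrap carry → 0x2ED8
  0x2ED8 + 0xD2D3 = 0x101AB → wrap carry → 0x01AC
  0x01AC + 0x9B5B = 0x09D07
One's-complement sum = 0x9D07.
Checksum = ~0x9D07 & 0xFFFF = 0x62F8.

62F8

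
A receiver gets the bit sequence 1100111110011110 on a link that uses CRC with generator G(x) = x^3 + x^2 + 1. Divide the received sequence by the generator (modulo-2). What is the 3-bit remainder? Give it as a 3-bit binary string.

010

Modulo-2 division of 1100111110011110 by 1101:
  pos 0: 1100 XOR 1101 = 0001
  pos 3: 1111 XOR 1101 = 0010
  pos 5: 1011 XOR 1101 = 0110
  pos 6: 1100 XOR 1101 = 0001
  pos 9: 1011 XOR 1101 = 0110
  pos 10: 1101 XOR 1101 = 0000
Remainder = 010 (nonzero — an error is detected).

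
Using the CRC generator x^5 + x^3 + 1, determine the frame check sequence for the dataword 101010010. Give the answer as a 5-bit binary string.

Append 5 zeros: 10101001000000. Divide by 101001 (XOR where the leading bit is 1):
  pos 0: 101010 XOR 101001 = 000011
  pos 4: 110100 XOR 101001 = 011101
  pos 5: 111010 XOR 101001 = 010011
  pos 6: 100110 XOR 101001 = 001111
  pos 8: 111100 XOR 101001 = 010101
Remainder (last 5 bits) = 10101. This is the CRC / FCS.

10101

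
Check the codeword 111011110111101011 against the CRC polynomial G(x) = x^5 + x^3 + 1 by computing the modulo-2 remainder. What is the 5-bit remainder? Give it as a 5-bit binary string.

Modulo-2 division of 111011110111101011 by 101001:
  pos 0: 111011 XOR 101001 = 010010
  pos 1: 100101 XOR 101001 = 001100
  pos 3: 110010 XOR 101001 = 011011
  pos 4: 110111 XOR 101001 = 011110
  pos 5: 111101 XOR 101001 = 010100
  pos 6: 101001 XOR 101001 = 000000
  pos 12: 101011 XOR 101001 = 000010
Remainder = 00010 (nonzero — an error is detected).

00010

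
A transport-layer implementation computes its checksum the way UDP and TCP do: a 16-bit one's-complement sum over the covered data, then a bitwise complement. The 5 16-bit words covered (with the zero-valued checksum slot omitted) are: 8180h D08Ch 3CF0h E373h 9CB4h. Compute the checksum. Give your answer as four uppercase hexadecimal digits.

One's-complement addition (fold any carry out of bit 15 back into bit 0):
  0x8180 + 0xD08C = 0x1520C → wrap carry → 0x520D
  0x520D + 0x3CF0 = 0x08EFD
  0x8EFD + 0xE373 = 0x17270 → wrap carry → 0x7271
  0x7271 + 0x9CB4 = 0x10F25 → wrap carry → 0x0F26
One's-complement sum = 0x0F26.
Checksum = ~0x0F26 & 0xFFFF = 0xF0D9.

F0D9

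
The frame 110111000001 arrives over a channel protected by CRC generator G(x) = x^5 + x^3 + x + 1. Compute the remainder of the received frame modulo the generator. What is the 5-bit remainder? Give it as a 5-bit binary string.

00000

Modulo-2 division of 110111000001 by 101011:
  pos 0: 110111 XOR 101011 = 011100
  pos 1: 111000 XOR 101011 = 010011
  pos 2: 100110 XOR 101011 = 001101
  pos 4: 110100 XOR 101011 = 011111
  pos 5: 111110 XOR 101011 = 010101
  pos 6: 101011 XOR 101011 = 000000
Remainder = 00000 (zero — the frame passes the CRC check).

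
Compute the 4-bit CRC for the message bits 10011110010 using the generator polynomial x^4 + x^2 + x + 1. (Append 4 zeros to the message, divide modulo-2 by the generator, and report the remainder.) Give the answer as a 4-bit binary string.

Append 4 zeros: 100111100100000. Divide by 10111 (XOR where the leading bit is 1):
  pos 0: 10011 XOR 10111 = 00100
  pos 2: 10011 XOR 10111 = 00100
  pos 4: 10000 XOR 10111 = 00111
  pos 6: 11110 XOR 10111 = 01001
  pos 7: 10010 XOR 10111 = 00101
  pos 9: 10100 XOR 10111 = 00011
Remainder (last 4 bits) = 0110. This is the CRC / FCS.

0110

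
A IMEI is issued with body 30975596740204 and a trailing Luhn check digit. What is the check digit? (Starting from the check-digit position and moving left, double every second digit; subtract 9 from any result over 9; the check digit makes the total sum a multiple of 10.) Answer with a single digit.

8

Partial digits right→left: 4 0 2 0 4 7 6 9 5 5 7 9 0 3
Double every second digit counting from the check-digit position (so the 1st, 3rd, 5th, ... of the partial from the right).
  doubled (with −9 where >9): 8 4 8 3 1 5 0 → sum 29
  kept as-is: 0 0 7 9 5 9 3 → sum 33
Total = 29 + 33 = 62.
Check digit = (10 − (62 mod 10)) mod 10 = 8.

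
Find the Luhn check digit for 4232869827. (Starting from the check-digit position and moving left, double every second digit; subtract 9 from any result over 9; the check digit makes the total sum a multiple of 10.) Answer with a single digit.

Partial digits right→left: 7 2 8 9 6 8 2 3 2 4
Double every second digit counting from the check-digit position (so the 1st, 3rd, 5th, ... of the partial from the right).
  doubled (with −9 where >9): 5 7 3 4 4 → sum 23
  kept as-is: 2 9 8 3 4 → sum 26
Total = 23 + 26 = 49.
Check digit = (10 − (49 mod 10)) mod 10 = 1.

1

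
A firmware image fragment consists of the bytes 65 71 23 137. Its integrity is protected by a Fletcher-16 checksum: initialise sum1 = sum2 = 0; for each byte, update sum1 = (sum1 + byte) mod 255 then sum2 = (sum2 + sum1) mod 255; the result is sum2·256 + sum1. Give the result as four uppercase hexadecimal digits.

9229

Running sums (mod 255):
  after byte 0 (65): sum1=65, sum2=65
  after byte 1 (71): sum1=136, sum2=201
  after byte 2 (23): sum1=159, sum2=105
  after byte 3 (137): sum1=41, sum2=146
Checksum = sum2·256 + sum1 = 146·256 + 41 = 37417 = 0x9229.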